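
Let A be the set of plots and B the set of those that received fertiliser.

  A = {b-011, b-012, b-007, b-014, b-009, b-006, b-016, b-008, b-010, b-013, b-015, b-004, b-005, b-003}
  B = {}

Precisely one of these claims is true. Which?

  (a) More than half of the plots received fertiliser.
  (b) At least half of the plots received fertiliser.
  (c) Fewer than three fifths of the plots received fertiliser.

(c)

|A| = 14, |A ∩ B| = 0, |A ∖ B| = 14.
(a) requires |A ∩ B| > |A ∖ B|: false.
(b) requires |A ∩ B| ≥ |A ∖ B|: false.
(c) requires |A ∩ B| / |A| < 3/5: true.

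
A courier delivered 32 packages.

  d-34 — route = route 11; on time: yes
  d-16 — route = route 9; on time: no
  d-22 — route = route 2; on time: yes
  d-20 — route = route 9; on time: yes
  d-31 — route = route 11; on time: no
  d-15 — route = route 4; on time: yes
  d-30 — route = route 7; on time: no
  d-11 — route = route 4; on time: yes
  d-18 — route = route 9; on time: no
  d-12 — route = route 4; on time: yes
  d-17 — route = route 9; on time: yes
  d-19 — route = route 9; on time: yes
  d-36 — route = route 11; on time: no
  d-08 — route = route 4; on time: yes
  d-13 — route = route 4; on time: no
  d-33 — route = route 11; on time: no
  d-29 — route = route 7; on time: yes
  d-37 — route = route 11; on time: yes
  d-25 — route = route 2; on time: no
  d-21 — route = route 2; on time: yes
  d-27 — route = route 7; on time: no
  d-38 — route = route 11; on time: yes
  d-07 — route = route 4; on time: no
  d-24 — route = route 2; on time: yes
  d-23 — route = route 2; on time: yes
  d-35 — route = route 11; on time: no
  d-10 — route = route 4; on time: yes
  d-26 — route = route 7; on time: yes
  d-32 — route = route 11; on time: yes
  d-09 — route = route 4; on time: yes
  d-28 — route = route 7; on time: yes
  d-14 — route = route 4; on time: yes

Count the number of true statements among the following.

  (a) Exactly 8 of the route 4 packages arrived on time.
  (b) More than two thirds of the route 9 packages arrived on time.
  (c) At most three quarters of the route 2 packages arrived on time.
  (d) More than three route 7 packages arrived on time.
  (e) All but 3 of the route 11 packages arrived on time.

0

(a) route 4: |A| = 9, |A ∩ B| = 7; needs |A ∩ B| = 8 — false.
(b) route 9: |A| = 5, |A ∩ B| = 3; needs |A ∩ B| / |A| > 2/3 — false.
(c) route 2: |A| = 5, |A ∩ B| = 4; needs |A ∩ B| / |A| ≤ 3/4 — false.
(d) route 7: |A| = 5, |A ∩ B| = 3; needs |A ∩ B| > 3 — false.
(e) route 11: |A| = 8, |A ∩ B| = 4; needs |A ∖ B| = 3 — false.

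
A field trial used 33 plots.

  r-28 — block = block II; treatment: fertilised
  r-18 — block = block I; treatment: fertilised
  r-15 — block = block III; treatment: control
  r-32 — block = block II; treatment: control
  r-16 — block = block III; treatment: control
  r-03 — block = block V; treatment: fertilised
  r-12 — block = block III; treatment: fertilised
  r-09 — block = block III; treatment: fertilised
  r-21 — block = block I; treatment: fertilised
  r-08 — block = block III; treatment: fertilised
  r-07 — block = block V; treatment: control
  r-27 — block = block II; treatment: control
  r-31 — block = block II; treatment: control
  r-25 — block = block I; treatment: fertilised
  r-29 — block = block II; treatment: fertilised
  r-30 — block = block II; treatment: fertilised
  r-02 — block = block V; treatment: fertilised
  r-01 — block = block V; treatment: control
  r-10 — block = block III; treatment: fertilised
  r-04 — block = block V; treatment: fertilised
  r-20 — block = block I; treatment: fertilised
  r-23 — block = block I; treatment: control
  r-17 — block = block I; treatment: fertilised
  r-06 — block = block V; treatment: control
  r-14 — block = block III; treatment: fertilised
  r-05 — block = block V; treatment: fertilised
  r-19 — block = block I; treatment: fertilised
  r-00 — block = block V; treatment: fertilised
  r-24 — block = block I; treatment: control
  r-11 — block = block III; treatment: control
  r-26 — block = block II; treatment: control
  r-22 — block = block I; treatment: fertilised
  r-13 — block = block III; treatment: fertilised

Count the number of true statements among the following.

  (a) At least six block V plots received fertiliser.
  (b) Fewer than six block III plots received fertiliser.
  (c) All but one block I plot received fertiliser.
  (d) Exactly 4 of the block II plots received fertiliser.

(a) block V: |A| = 8, |A ∩ B| = 5; needs |A ∩ B| ≥ 6 — false.
(b) block III: |A| = 9, |A ∩ B| = 6; needs |A ∩ B| < 6 — false.
(c) block I: |A| = 9, |A ∩ B| = 7; needs |A ∖ B| = 1 — false.
(d) block II: |A| = 7, |A ∩ B| = 3; needs |A ∩ B| = 4 — false.

0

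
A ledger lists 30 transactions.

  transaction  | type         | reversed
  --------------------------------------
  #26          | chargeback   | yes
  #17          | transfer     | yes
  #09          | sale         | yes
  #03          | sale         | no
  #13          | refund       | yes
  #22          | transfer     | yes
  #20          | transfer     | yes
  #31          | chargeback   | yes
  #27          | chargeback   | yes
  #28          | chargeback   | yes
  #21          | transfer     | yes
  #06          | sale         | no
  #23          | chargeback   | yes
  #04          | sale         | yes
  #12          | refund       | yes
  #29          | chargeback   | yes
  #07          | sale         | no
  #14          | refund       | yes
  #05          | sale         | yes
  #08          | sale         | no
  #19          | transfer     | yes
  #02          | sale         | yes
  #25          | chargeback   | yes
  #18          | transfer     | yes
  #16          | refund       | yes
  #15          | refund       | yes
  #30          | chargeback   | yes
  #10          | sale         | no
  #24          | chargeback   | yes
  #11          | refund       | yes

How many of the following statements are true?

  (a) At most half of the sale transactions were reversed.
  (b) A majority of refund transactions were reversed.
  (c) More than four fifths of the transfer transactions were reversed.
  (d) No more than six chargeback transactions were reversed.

3

(a) sale: |A| = 9, |A ∩ B| = 4; needs |A ∩ B| ≤ |A ∖ B| — true.
(b) refund: |A| = 6, |A ∩ B| = 6; needs |A ∩ B| > |A ∖ B| — true.
(c) transfer: |A| = 6, |A ∩ B| = 6; needs |A ∩ B| / |A| > 4/5 — true.
(d) chargeback: |A| = 9, |A ∩ B| = 9; needs |A ∩ B| ≤ 6 — false.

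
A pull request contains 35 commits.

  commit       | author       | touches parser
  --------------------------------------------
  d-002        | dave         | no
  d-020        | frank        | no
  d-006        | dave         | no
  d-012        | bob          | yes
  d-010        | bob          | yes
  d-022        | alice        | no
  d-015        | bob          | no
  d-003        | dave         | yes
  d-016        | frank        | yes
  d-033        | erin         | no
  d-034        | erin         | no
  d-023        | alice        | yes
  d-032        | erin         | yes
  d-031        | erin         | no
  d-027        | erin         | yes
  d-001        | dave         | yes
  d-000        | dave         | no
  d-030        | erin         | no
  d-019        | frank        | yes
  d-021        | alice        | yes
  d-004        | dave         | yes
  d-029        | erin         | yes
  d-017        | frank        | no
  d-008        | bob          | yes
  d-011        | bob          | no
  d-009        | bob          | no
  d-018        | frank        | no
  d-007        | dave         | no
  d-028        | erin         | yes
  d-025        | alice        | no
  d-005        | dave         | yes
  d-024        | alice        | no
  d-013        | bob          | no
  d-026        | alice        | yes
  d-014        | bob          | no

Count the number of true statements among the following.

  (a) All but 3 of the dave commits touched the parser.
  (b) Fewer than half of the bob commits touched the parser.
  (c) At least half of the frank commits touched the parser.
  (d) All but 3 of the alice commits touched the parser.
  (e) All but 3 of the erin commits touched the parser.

(a) dave: |A| = 8, |A ∩ B| = 4; needs |A ∖ B| = 3 — false.
(b) bob: |A| = 8, |A ∩ B| = 3; needs |A ∩ B| < |A ∖ B| — true.
(c) frank: |A| = 5, |A ∩ B| = 2; needs |A ∩ B| ≥ |A ∖ B| — false.
(d) alice: |A| = 6, |A ∩ B| = 3; needs |A ∖ B| = 3 — true.
(e) erin: |A| = 8, |A ∩ B| = 4; needs |A ∖ B| = 3 — false.

2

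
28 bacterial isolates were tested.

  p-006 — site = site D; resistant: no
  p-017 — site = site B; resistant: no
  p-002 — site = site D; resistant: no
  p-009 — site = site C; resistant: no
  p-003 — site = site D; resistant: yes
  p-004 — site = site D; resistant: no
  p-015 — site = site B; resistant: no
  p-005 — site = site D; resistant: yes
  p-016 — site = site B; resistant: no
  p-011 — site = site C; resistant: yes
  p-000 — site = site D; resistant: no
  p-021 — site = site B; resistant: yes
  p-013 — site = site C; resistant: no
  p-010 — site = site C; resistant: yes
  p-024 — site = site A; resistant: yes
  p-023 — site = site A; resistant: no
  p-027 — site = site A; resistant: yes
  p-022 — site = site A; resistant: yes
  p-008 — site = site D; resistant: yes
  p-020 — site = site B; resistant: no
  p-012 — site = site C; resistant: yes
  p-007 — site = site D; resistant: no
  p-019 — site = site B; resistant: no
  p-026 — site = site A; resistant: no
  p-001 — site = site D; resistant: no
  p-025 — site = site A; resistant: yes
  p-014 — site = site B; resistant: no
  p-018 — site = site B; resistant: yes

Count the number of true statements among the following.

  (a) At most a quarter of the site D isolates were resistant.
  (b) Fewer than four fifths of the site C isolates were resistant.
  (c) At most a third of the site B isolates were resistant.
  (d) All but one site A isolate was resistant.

(a) site D: |A| = 9, |A ∩ B| = 3; needs |A ∩ B| / |A| ≤ 1/4 — false.
(b) site C: |A| = 5, |A ∩ B| = 3; needs |A ∩ B| / |A| < 4/5 — true.
(c) site B: |A| = 8, |A ∩ B| = 2; needs |A ∩ B| / |A| ≤ 1/3 — true.
(d) site A: |A| = 6, |A ∩ B| = 4; needs |A ∖ B| = 1 — false.

2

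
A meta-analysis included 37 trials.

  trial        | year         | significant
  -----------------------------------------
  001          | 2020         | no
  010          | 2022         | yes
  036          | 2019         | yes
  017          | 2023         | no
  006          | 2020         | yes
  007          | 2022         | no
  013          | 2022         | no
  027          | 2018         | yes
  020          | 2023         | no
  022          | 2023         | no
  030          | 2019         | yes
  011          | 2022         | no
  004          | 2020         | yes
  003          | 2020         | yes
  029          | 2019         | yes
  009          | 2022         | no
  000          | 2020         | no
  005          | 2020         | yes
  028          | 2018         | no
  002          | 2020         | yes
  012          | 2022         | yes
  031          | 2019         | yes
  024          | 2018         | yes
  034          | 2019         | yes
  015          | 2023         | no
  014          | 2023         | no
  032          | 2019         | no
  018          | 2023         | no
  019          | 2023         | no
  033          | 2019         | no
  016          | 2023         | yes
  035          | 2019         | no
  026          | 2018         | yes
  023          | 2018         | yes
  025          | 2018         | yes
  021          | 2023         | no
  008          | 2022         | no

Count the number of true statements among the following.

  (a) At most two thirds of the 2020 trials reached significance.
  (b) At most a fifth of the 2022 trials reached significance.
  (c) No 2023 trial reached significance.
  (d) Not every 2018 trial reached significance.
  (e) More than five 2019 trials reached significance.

(a) 2020: |A| = 7, |A ∩ B| = 5; needs |A ∩ B| / |A| ≤ 2/3 — false.
(b) 2022: |A| = 7, |A ∩ B| = 2; needs |A ∩ B| / |A| ≤ 1/5 — false.
(c) 2023: |A| = 9, |A ∩ B| = 1; needs A ∩ B = ∅ (|A ∩ B| = 0) — false.
(d) 2018: |A| = 6, |A ∩ B| = 5; needs A ⊄ B (|A ∖ B| ≥ 1) — true.
(e) 2019: |A| = 8, |A ∩ B| = 5; needs |A ∩ B| > 5 — false.

1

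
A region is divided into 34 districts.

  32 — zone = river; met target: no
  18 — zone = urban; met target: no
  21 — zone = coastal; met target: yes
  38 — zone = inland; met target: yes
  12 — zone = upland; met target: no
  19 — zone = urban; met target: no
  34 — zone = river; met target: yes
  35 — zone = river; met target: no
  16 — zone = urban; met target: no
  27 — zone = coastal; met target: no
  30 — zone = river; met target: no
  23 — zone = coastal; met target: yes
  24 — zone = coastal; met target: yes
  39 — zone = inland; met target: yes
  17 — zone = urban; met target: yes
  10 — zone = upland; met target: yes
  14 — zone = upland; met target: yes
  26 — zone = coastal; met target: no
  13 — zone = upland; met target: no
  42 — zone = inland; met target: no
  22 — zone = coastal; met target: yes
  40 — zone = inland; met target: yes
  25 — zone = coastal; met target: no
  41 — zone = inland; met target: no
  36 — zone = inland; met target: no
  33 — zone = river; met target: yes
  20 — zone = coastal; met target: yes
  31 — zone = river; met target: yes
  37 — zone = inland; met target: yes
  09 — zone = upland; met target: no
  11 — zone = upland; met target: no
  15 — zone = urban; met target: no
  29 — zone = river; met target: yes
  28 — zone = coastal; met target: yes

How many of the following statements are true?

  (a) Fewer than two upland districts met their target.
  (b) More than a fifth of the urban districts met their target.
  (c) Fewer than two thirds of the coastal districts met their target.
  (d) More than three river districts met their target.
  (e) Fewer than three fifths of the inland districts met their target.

2

(a) upland: |A| = 6, |A ∩ B| = 2; needs |A ∩ B| < 2 — false.
(b) urban: |A| = 5, |A ∩ B| = 1; needs |A ∩ B| / |A| > 1/5 — false.
(c) coastal: |A| = 9, |A ∩ B| = 6; needs |A ∩ B| / |A| < 2/3 — false.
(d) river: |A| = 7, |A ∩ B| = 4; needs |A ∩ B| > 3 — true.
(e) inland: |A| = 7, |A ∩ B| = 4; needs |A ∩ B| / |A| < 3/5 — true.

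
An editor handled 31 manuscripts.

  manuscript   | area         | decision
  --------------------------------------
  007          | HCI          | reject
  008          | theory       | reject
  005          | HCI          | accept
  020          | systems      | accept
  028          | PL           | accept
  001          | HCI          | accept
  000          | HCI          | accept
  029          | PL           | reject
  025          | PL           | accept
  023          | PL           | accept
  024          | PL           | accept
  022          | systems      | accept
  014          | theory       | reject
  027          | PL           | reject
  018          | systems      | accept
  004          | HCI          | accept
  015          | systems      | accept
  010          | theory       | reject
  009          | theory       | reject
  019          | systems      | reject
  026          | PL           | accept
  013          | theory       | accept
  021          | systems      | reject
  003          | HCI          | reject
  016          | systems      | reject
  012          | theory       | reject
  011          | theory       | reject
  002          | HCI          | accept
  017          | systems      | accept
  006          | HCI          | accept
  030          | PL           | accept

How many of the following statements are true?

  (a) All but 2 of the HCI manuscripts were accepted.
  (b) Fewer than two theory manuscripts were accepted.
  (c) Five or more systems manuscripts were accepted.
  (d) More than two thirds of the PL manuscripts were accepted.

(a) HCI: |A| = 8, |A ∩ B| = 6; needs |A ∖ B| = 2 — true.
(b) theory: |A| = 7, |A ∩ B| = 1; needs |A ∩ B| < 2 — true.
(c) systems: |A| = 8, |A ∩ B| = 5; needs |A ∩ B| ≥ 5 — true.
(d) PL: |A| = 8, |A ∩ B| = 6; needs |A ∩ B| / |A| > 2/3 — true.

4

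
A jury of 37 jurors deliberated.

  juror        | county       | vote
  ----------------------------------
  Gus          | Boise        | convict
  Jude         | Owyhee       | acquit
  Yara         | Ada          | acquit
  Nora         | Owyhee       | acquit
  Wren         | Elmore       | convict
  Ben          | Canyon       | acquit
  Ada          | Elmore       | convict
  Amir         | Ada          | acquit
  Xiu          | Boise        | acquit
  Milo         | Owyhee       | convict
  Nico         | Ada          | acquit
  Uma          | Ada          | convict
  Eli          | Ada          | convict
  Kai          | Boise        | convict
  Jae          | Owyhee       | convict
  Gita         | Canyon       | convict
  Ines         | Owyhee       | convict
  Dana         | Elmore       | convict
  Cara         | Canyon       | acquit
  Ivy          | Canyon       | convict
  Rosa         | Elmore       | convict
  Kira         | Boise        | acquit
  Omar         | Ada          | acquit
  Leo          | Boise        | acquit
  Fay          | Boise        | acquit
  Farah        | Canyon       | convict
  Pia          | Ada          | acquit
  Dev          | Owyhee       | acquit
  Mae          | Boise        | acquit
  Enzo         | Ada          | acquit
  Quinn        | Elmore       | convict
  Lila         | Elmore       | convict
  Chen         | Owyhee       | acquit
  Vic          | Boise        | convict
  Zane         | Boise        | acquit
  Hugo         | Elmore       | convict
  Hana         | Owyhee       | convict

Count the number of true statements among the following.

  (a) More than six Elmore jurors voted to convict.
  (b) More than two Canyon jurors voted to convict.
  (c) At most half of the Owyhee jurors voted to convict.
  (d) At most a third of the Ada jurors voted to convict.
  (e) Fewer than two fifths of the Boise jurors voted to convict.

5

(a) Elmore: |A| = 7, |A ∩ B| = 7; needs |A ∩ B| > 6 — true.
(b) Canyon: |A| = 5, |A ∩ B| = 3; needs |A ∩ B| > 2 — true.
(c) Owyhee: |A| = 8, |A ∩ B| = 4; needs |A ∩ B| ≤ |A ∖ B| — true.
(d) Ada: |A| = 8, |A ∩ B| = 2; needs |A ∩ B| / |A| ≤ 1/3 — true.
(e) Boise: |A| = 9, |A ∩ B| = 3; needs |A ∩ B| / |A| < 2/5 — true.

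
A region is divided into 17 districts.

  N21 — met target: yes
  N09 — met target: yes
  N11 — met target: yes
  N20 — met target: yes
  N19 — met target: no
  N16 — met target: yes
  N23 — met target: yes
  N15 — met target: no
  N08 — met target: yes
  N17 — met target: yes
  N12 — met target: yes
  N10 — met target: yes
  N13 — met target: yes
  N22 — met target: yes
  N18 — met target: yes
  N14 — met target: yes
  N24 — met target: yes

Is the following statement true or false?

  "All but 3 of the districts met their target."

The determiner here denotes the relation: |A ∖ B| = 3.
|A| = 17, |A ∩ B| = 15, |A ∖ B| = 2.
|A ∖ B| = 2, so the statement is false.

False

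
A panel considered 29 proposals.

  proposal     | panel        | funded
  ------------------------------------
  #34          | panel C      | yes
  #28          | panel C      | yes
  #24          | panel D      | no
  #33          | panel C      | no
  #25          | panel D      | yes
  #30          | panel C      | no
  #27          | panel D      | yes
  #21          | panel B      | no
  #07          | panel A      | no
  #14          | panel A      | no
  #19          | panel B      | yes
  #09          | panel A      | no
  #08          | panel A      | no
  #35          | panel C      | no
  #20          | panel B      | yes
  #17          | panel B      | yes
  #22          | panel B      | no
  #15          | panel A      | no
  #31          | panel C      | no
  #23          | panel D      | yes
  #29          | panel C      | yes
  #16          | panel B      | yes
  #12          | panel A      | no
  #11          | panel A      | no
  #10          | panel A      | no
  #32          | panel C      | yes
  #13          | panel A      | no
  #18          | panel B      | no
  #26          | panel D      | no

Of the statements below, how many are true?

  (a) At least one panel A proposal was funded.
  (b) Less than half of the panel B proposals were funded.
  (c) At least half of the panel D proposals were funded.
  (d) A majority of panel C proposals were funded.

(a) panel A: |A| = 9, |A ∩ B| = 0; needs A ∩ B ≠ ∅ (|A ∩ B| ≥ 1) — false.
(b) panel B: |A| = 7, |A ∩ B| = 4; needs |A ∩ B| < |A ∖ B| — false.
(c) panel D: |A| = 5, |A ∩ B| = 3; needs |A ∩ B| ≥ |A ∖ B| — true.
(d) panel C: |A| = 8, |A ∩ B| = 4; needs |A ∩ B| > |A ∖ B| — false.

1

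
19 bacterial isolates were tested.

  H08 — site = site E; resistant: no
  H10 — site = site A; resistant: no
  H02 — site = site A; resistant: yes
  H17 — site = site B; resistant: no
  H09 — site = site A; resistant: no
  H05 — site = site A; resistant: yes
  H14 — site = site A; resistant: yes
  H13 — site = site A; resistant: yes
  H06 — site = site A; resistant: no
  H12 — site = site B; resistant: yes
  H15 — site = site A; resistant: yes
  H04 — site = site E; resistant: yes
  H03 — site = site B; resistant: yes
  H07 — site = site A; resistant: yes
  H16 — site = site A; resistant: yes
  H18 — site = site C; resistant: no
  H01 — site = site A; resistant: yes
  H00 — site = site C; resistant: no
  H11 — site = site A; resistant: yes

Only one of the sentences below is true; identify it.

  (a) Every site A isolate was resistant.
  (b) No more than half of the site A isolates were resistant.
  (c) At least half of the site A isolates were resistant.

(c)

|A| = 12, |A ∩ B| = 9, |A ∖ B| = 3.
(a) requires A ⊆ B, i.e. every element of A is in B (|A ∖ B| = 0): false.
(b) requires |A ∩ B| ≤ |A ∖ B|: false.
(c) requires |A ∩ B| ≥ |A ∖ B|: true.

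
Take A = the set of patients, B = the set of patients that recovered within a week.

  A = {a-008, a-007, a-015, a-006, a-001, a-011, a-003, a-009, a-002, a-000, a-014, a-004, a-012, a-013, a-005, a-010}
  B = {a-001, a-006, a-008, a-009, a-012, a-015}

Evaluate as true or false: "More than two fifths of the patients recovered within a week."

The determiner here denotes the relation: |A ∩ B| / |A| > 2/5.
|A| = 16, |A ∩ B| = 6, |A ∖ B| = 10.
|A ∩ B|/|A| = 6/16, so the statement is false.

False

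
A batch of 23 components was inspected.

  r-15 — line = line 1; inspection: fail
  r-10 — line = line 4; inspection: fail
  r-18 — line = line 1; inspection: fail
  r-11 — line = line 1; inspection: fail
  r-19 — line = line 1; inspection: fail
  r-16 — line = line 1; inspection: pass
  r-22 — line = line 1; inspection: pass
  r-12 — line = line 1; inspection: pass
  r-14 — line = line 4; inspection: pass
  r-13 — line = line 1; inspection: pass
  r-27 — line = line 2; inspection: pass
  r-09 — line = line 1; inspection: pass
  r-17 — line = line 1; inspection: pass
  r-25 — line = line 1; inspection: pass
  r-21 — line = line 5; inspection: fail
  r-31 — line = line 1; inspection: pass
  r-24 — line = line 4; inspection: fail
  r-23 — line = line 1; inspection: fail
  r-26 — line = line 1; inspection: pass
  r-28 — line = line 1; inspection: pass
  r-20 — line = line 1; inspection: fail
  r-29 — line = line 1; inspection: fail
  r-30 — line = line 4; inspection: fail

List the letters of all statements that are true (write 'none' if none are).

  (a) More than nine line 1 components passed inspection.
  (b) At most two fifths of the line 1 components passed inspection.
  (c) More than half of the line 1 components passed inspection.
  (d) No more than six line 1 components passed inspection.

(a), (c)

|A| = 17, |A ∩ B| = 10, |A ∖ B| = 7.
(a) |A ∩ B| > 9: holds.
(b) |A ∩ B| / |A| ≤ 2/5: fails.
(c) |A ∩ B| > |A ∖ B|: holds.
(d) |A ∩ B| ≤ 6: fails.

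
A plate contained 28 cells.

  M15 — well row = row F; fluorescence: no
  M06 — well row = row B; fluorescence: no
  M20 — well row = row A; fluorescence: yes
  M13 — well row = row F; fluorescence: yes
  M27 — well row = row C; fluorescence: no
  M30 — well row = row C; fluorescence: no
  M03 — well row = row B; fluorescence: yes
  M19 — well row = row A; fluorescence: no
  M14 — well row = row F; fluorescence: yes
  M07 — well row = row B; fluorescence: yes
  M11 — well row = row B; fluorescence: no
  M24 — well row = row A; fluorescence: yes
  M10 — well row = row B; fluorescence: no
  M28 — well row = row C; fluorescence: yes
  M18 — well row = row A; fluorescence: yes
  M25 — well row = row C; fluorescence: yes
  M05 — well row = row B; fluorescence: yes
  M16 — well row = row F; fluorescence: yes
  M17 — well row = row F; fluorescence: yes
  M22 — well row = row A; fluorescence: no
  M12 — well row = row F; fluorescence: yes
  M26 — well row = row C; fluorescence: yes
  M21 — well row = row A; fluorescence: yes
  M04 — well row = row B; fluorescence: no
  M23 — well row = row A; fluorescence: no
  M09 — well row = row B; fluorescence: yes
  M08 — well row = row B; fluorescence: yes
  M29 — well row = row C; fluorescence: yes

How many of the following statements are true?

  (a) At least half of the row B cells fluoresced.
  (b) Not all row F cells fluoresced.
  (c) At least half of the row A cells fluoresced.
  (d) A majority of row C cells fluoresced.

4

(a) row B: |A| = 9, |A ∩ B| = 5; needs |A ∩ B| ≥ |A ∖ B| — true.
(b) row F: |A| = 6, |A ∩ B| = 5; needs A ⊄ B (|A ∖ B| ≥ 1) — true.
(c) row A: |A| = 7, |A ∩ B| = 4; needs |A ∩ B| ≥ |A ∖ B| — true.
(d) row C: |A| = 6, |A ∩ B| = 4; needs |A ∩ B| > |A ∖ B| — true.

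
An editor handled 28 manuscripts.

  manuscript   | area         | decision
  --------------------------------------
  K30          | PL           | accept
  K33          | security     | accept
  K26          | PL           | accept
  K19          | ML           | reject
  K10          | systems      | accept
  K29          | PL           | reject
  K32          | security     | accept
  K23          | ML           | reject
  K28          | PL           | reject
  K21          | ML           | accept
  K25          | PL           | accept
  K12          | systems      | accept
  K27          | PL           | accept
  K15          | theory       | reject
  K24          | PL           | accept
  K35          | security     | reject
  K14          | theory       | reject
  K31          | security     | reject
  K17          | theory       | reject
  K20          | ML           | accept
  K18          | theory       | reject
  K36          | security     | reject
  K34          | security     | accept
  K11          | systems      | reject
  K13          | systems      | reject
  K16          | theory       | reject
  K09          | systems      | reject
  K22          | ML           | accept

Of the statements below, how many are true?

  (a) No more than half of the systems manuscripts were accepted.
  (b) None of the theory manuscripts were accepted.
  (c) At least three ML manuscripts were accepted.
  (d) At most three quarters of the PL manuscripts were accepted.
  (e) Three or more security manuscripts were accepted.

(a) systems: |A| = 5, |A ∩ B| = 2; needs |A ∩ B| ≤ |A ∖ B| — true.
(b) theory: |A| = 5, |A ∩ B| = 0; needs A ∩ B = ∅ (|A ∩ B| = 0) — true.
(c) ML: |A| = 5, |A ∩ B| = 3; needs |A ∩ B| ≥ 3 — true.
(d) PL: |A| = 7, |A ∩ B| = 5; needs |A ∩ B| / |A| ≤ 3/4 — true.
(e) security: |A| = 6, |A ∩ B| = 3; needs |A ∩ B| ≥ 3 — true.

5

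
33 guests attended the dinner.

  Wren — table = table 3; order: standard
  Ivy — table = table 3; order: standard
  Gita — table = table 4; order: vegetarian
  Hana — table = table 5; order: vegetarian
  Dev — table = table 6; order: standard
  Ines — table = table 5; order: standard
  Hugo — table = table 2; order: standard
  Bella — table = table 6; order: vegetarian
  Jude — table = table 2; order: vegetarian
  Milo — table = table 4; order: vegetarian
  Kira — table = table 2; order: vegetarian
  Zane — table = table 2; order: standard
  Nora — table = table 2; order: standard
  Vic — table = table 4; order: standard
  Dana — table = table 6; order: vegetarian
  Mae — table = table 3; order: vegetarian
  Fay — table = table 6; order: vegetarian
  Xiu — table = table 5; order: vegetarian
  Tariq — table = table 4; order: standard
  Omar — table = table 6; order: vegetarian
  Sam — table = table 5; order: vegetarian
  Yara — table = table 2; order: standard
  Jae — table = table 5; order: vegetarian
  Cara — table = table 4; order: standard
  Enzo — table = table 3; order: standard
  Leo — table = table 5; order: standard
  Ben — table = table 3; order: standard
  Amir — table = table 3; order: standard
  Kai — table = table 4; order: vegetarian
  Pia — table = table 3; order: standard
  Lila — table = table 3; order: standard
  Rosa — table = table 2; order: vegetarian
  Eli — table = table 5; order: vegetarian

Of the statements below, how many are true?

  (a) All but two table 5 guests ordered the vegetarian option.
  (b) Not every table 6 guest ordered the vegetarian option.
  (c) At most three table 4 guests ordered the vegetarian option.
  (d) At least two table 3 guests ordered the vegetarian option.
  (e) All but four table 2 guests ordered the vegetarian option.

(a) table 5: |A| = 7, |A ∩ B| = 5; needs |A ∖ B| = 2 — true.
(b) table 6: |A| = 5, |A ∩ B| = 4; needs A ⊄ B (|A ∖ B| ≥ 1) — true.
(c) table 4: |A| = 6, |A ∩ B| = 3; needs |A ∩ B| ≤ 3 — true.
(d) table 3: |A| = 8, |A ∩ B| = 1; needs |A ∩ B| ≥ 2 — false.
(e) table 2: |A| = 7, |A ∩ B| = 3; needs |A ∖ B| = 4 — true.

4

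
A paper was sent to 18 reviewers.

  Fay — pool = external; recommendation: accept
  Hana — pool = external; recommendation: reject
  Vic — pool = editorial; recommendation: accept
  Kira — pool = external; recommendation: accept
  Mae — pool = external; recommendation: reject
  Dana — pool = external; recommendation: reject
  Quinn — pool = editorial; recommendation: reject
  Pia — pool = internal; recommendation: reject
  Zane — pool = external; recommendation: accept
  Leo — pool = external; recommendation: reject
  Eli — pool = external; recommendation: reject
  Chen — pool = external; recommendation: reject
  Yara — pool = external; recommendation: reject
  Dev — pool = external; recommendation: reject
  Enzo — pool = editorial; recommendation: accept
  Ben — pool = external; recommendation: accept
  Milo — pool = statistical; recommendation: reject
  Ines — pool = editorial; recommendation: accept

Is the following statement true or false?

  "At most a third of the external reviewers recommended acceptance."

'At most a third of the external reviewers recommended acceptance' holds iff |A ∩ B| / |A| ≤ 1/3.
A (the restrictor) = {Fay, Hana, Kira, Mae, Dana, Zane, Leo, Eli, Chen, Yara, Dev, Ben}, |A| = 12.
A ∩ B = {Fay, Kira, Zane, Ben}, so |A ∩ B| = 4.
A ∖ B = {Hana, Mae, Dana, Leo, Eli, Chen, Yara, Dev}, so |A ∖ B| = 8.
|A ∩ B|/|A| = 4/12, so the statement is true.

True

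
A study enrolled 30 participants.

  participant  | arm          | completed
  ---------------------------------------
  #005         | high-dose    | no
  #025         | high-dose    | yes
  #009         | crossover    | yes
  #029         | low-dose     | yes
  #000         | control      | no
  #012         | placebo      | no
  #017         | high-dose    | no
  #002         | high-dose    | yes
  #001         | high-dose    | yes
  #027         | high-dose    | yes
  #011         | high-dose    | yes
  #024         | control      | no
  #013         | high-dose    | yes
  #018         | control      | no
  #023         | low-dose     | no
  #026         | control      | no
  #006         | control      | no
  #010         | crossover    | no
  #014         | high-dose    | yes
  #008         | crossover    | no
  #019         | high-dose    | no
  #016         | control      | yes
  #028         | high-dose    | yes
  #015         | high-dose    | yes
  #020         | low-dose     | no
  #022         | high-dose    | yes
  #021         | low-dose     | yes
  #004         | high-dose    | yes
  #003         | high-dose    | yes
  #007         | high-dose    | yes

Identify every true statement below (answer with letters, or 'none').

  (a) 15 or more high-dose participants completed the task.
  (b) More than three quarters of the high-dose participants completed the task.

|A| = 16, |A ∩ B| = 13, |A ∖ B| = 3.
(a) |A ∩ B| ≥ 15: fails.
(b) |A ∩ B| / |A| > 3/4: holds.

(b)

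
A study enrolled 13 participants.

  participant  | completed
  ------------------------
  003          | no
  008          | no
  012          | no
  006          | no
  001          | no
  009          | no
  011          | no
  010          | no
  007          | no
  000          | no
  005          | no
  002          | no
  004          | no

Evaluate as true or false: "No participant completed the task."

The determiner here denotes the relation: A ∩ B = ∅ (|A ∩ B| = 0).
A (the restrictor) = {003, 008, 012, 006, 001, 009, 011, 010, 007, 000, 005, 002, 004}, |A| = 13.
A ∩ B = {}, so |A ∩ B| = 0.
So the statement is true.

True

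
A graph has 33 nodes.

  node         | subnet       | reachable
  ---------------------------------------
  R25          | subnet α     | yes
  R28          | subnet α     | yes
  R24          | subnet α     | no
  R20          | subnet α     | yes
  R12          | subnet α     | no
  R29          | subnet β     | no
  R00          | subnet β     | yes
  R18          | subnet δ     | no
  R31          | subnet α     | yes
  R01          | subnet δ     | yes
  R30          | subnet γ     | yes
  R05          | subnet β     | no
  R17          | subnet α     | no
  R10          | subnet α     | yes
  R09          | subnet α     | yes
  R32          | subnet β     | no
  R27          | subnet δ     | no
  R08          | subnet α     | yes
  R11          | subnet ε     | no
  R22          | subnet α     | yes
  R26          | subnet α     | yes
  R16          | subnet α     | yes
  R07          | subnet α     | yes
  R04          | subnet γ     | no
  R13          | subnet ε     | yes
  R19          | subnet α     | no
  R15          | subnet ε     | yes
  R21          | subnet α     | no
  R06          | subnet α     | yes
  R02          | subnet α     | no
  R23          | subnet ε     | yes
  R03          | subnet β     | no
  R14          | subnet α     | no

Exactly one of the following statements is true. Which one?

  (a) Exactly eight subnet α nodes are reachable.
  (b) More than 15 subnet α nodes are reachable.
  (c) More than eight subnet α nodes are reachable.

|A| = 19, |A ∩ B| = 12, |A ∖ B| = 7.
(a) requires |A ∩ B| = 8: false.
(b) requires |A ∩ B| > 15: false.
(c) requires |A ∩ B| > 8: true.

(c)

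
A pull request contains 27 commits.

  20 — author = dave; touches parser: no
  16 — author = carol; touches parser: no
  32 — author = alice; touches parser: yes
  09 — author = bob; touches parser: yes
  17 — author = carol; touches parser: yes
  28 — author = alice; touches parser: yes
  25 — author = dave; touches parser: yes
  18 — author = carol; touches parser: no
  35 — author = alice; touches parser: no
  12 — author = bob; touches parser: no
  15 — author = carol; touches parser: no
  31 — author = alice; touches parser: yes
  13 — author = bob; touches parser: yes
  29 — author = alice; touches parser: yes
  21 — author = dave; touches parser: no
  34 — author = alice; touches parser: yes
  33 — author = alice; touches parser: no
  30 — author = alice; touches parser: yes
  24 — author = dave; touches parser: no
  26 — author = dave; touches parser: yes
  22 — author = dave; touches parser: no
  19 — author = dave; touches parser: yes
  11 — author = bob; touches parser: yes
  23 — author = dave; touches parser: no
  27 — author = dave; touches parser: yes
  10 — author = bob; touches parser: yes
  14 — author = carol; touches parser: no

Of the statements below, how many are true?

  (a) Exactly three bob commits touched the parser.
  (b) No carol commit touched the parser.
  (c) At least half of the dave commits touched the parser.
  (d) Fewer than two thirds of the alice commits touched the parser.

(a) bob: |A| = 5, |A ∩ B| = 4; needs |A ∩ B| = 3 — false.
(b) carol: |A| = 5, |A ∩ B| = 1; needs A ∩ B = ∅ (|A ∩ B| = 0) — false.
(c) dave: |A| = 9, |A ∩ B| = 4; needs |A ∩ B| ≥ |A ∖ B| — false.
(d) alice: |A| = 8, |A ∩ B| = 6; needs |A ∩ B| / |A| < 2/3 — false.

0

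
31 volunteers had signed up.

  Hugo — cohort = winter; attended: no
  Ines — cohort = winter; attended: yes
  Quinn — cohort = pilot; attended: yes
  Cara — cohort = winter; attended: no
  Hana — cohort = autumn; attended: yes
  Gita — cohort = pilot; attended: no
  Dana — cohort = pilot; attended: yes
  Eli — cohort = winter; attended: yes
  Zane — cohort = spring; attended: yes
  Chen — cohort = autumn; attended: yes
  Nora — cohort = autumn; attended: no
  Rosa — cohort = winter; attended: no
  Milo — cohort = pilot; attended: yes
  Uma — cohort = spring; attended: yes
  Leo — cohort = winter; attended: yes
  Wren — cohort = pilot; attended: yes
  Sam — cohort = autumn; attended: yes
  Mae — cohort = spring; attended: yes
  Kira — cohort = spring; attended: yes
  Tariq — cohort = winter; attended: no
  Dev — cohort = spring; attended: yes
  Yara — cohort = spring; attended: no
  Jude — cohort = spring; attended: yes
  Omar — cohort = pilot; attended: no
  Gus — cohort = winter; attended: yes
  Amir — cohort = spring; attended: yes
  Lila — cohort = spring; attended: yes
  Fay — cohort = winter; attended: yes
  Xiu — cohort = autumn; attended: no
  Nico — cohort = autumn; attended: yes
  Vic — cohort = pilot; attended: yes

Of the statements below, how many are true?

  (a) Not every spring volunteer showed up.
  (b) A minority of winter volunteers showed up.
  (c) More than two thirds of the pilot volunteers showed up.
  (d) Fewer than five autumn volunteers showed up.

(a) spring: |A| = 9, |A ∩ B| = 8; needs A ⊄ B (|A ∖ B| ≥ 1) — true.
(b) winter: |A| = 9, |A ∩ B| = 5; needs |A ∩ B| < |A ∖ B| — false.
(c) pilot: |A| = 7, |A ∩ B| = 5; needs |A ∩ B| / |A| > 2/3 — true.
(d) autumn: |A| = 6, |A ∩ B| = 4; needs |A ∩ B| < 5 — true.

3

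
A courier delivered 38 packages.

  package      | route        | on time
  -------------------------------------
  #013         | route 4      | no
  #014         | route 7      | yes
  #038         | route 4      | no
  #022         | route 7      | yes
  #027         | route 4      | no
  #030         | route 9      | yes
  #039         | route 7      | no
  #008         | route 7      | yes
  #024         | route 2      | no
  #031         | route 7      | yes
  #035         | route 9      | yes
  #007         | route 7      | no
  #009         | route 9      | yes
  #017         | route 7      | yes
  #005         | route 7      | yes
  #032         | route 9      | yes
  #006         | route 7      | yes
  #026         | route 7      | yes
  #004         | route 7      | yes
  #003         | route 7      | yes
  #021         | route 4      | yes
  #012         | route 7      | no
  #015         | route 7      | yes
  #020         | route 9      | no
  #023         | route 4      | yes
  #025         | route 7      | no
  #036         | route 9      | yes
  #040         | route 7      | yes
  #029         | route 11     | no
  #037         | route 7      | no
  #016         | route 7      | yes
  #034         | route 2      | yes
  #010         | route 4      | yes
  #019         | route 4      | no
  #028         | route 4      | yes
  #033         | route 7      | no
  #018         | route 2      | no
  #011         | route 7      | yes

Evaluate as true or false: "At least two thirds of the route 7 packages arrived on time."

True

The determiner here denotes the relation: |A ∩ B| / |A| ≥ 2/3.
|A| = 20, |A ∩ B| = 14, |A ∖ B| = 6.
|A ∩ B|/|A| = 14/20, so the statement is true.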